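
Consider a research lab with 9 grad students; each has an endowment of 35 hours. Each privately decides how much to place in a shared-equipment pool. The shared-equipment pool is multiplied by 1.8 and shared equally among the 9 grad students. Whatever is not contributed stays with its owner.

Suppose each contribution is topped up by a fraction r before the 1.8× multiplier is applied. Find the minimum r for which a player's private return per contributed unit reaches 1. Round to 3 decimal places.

4.000

With matching at rate r, one contributed unit becomes (1 + r) in the shared-equipment pool and returns 1.8 × (1 + r) / 9 to the contributor.
Setting this equal to 1: 1 + r = 9/1.8 = 5.0000.
So the minimum matching rate is r = 5.0000 − 1 = 4.000.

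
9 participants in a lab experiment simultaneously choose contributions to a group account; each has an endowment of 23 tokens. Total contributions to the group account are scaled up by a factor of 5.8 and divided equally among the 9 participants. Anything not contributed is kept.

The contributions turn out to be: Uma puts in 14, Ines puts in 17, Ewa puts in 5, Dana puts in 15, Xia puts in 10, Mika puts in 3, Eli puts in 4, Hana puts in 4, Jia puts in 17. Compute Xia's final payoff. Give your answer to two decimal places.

70.36 tokens

Total contributed: 14 + 17 + 5 + 15 + 10 + 3 + 4 + 4 + 17 = 89.
Each receives 5.8 × 89 / 9 = 57.36 from the group account.
Xia keeps 23 − 10 = 13, so Xia's payoff is 13 + 57.36 = 70.36.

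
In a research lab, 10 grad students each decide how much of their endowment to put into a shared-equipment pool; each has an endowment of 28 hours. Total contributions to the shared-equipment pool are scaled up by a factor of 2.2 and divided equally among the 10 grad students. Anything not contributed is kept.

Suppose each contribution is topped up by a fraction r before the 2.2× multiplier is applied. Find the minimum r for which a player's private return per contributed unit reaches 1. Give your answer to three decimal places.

3.545

With matching at rate r, one contributed unit becomes (1 + r) in the shared-equipment pool and returns 2.2 × (1 + r) / 10 to the contributor.
Setting this equal to 1: 1 + r = 10/2.2 = 4.5455.
So the minimum matching rate is r = 4.5455 − 1 = 3.545.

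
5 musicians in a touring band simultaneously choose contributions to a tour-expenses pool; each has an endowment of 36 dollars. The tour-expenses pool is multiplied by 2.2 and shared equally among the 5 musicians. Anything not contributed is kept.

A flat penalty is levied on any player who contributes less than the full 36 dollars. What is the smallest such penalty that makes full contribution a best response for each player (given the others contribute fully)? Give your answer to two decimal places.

20.16 dollars

Given the others contribute fully, the best deviation is to contribute 0 (any partial contribution still incurs the fine and gives up units whose private return 0.4400 is below 1).
Deviating from 36 to 0 saves 36 dollars but forfeits the deviator's share of the drop in the tour-expenses pool: 2.2/5 × 36 = 15.84.
So the deviation gain is 36 − 15.84 = 20.16, and the fine must be at least 20.16 dollars to wipe it out.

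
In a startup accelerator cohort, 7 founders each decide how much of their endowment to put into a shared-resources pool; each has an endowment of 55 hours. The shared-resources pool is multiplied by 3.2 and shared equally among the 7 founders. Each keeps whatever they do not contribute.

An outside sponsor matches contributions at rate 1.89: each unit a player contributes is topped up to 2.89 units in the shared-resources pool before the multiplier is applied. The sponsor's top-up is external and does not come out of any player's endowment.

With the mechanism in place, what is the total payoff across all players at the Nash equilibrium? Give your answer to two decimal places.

3560.48 hours

The effective private return per unit is now 3.2 × 2.89 / 7 = 1.3211 > 1, so every player's dominant strategy flips to full contribution.
So the Nash equilibrium is full contribution by all 7; the group earns 3.2 × 2.89 × 385 = 3560.48.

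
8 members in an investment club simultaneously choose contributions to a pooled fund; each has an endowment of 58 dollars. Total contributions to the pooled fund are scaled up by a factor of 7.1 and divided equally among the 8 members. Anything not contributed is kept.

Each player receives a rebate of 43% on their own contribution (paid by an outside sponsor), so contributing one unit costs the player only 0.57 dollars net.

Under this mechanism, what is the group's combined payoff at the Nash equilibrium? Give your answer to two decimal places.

Under the mechanism each unit contributed yields (7.1/8) / 0.57 = 1.5570 back to its contributor per unit of net cost, which exceeds 1, making full contribution the dominant choice for everyone.
At the Nash equilibrium everyone contributes 58. Group total payoff = 8 × (58 × 0.43 + 7.1 × 58) = 3493.92.

3493.92 dollars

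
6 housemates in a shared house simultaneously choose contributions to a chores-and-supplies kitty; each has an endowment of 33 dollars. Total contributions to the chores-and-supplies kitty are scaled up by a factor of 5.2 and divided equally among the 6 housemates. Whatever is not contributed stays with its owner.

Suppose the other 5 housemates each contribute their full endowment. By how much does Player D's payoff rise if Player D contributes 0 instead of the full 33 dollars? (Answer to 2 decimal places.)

4.40 dollars

Switching from a contribution of 33 to 0 lets Player D keep an extra 33 dollars, but lowers the chores-and-supplies kitty by 33, which costs Player D their own share of that drop: 5.2/6 × 33 = 28.60.
Net gain = 33 − 28.60 = 4.40. The private return per contributed unit (0.8667) is below 1, so free-riding is indeed the best response regardless of what the others do.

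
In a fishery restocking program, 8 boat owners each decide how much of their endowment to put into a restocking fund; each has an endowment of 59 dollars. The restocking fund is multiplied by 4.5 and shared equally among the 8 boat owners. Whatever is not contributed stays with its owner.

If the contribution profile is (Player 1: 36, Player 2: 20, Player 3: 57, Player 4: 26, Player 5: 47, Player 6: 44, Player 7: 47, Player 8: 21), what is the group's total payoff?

Total contributed: 36 + 20 + 57 + 26 + 47 + 44 + 47 + 21 = 298; total kept: 8 × 59 − 298 = 174.
The restocking fund pays out 4.5 × 298 = 1341.00 in aggregate.
Group total = 174 + 1341.00 = 1515.00.

1515.00 dollars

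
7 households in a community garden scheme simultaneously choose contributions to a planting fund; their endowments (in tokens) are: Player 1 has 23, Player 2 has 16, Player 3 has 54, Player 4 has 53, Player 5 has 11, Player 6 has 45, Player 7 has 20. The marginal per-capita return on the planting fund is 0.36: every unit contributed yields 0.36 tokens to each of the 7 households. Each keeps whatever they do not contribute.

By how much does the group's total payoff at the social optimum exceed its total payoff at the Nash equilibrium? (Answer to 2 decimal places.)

The private return per contributed unit is 0.36 < 1 for everyone, so the Nash equilibrium is zero contribution and the group total is Σ E_j = 23 + 16 + 54 + 53 + 11 + 45 + 20 = 222.
Each contributed unit returns 2.520 to the group, so the social optimum is full contribution by everyone: group total = 2.520 × 222 = 559.44.
Efficiency loss = (2.520 − 1) × 222 = 337.44.

337.44 tokens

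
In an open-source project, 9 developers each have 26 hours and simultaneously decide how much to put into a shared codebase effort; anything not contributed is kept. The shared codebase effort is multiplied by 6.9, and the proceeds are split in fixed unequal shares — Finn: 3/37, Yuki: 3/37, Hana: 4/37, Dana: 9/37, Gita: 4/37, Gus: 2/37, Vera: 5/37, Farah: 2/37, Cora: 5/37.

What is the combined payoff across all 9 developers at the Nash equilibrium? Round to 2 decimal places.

387.40 hours

Player j's private return per contributed unit is 6.9 × (j's share). Contributing is weakly dominant for j when that share is at least 1/6.9 = 0.1449, and contributing 0 is dominant otherwise.
Dana alone (share 9/37) is above the threshold, contributing 26; the remaining 8 contribute 0. Total contributed: 26.
The shared codebase effort pays out 6.9 × 26 = 179.40 in total (split across the unequal shares, but the aggregate is all that matters for the group sum).
The 8 free-riders keep 26 each, adding 208. Group total = 208 + 179.40 = 387.40.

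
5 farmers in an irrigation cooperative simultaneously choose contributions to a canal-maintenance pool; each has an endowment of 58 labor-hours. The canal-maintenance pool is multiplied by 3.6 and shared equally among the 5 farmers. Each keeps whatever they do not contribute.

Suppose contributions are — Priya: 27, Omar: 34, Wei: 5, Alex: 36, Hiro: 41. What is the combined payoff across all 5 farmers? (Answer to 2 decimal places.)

661.80 labor-hours

Total contributed: 27 + 34 + 5 + 36 + 41 = 143; total kept: 5 × 58 − 143 = 147.
The canal-maintenance pool pays out 3.6 × 143 = 514.80 in aggregate.
Group total = 147 + 514.80 = 661.80.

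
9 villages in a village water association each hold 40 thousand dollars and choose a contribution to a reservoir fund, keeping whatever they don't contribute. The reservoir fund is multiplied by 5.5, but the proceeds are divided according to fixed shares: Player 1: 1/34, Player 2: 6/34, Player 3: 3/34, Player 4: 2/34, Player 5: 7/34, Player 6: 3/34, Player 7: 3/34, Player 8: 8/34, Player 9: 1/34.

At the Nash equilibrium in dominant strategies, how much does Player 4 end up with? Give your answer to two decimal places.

65.88 thousand dollars

A player with share s gets back 5.5·s per unit contributed, so full contribution is dominant for anyone with s > 1/5.5 = 0.1818 and zero contribution is dominant for anyone below.
Player 5 and Player 8 clear that bar, contributing 40 each; the remaining 7 contribute 0. Total contributed: 80.
Player 4 keeps 40 and receives 5.5 × 80 × 2/34 = 25.88 from the reservoir fund, for a payoff of 65.88.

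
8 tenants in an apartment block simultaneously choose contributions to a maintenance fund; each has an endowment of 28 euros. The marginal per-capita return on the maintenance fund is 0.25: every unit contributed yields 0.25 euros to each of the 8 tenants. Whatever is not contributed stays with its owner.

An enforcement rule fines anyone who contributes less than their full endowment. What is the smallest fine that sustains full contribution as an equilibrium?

21.00 euros

Given the others contribute fully, the best deviation is to contribute 0 (any partial contribution still incurs the fine and gives up units whose private return 0.25 is below 1).
Deviating from 28 to 0 saves 28 euros but forfeits the deviator's share of the drop in the maintenance fund: 0.25 × 28 = 7.00.
So the deviation gain is 28 − 7.00 = 21.00, and the fine must be at least 21.00 euros to wipe it out.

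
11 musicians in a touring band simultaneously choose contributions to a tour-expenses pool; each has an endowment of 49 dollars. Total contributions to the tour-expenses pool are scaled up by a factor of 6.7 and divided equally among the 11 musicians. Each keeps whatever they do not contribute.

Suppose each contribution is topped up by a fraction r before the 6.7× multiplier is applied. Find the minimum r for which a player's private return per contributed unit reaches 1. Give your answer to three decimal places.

With matching at rate r, one contributed unit becomes (1 + r) in the tour-expenses pool and returns 6.7 × (1 + r) / 11 to the contributor.
Setting this equal to 1: 1 + r = 11/6.7 = 1.6418.
So the minimum matching rate is r = 1.6418 − 1 = 0.642.

0.642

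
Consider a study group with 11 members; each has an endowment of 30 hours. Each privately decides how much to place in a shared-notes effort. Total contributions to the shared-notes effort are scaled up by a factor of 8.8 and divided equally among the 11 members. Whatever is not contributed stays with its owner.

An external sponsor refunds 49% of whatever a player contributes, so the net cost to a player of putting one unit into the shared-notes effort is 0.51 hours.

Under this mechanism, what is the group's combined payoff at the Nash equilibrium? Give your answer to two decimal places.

3065.70 hours

With the mechanism, a contributed unit returns (8.8/11) / 0.51 = 1.5686 per unit of net cost to the contributor — now above 1 — so contributing fully is weakly dominant for every player.
So the Nash equilibrium is full contribution by all 11; the group earns 11 × (30 × 0.49 + 8.8 × 30) = 3065.70.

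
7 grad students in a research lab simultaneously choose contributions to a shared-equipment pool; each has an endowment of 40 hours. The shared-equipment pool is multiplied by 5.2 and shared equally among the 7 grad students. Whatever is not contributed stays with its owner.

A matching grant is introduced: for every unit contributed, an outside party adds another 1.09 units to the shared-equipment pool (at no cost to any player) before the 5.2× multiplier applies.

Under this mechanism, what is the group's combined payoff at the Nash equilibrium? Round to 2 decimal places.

3043.04 hours

With the mechanism, a contributed unit returns 5.2 × 2.09 / 7 = 1.5526 per unit of net cost to the contributor — now above 1 — so contributing fully is weakly dominant for every player.
So the Nash equilibrium is full contribution by all 7; the group earns 5.2 × 2.09 × 280 = 3043.04.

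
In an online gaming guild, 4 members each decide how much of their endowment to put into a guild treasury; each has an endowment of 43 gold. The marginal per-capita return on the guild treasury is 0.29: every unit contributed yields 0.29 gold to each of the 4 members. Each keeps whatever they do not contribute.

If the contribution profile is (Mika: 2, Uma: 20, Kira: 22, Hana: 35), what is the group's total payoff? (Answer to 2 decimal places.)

184.64 gold

Total contributed: 2 + 20 + 22 + 35 = 79; total kept: 4 × 43 − 79 = 93.
The guild treasury pays out 0.29 × 4 × 79 = 91.64 in aggregate.
Group total = 93 + 91.64 = 184.64.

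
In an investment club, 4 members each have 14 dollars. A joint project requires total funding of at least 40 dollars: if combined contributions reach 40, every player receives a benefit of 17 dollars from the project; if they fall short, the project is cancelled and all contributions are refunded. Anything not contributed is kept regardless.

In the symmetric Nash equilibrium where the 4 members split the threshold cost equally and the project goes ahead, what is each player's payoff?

21 dollars

Equal share of the threshold: 40/4 = 10.
At this profile no one gains by cutting their contribution: any cut drops the total below 40, the project is cancelled, contributions are refunded, and the deviator ends with 14, which is less than 14 − 10 + 17 = 21. Contributing more than 10 just wastes the excess. So contributing exactly 10 is a best response.
Each player's payoff: 14 − 10 + 17 = 21.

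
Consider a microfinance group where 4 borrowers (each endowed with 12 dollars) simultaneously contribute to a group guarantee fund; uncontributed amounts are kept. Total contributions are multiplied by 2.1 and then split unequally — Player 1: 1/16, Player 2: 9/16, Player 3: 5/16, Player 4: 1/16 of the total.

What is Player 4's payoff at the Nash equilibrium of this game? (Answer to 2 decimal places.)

Player j's private return per contributed unit is 2.1 × (j's share). Contributing is weakly dominant for j when that share is at least 1/2.1 = 0.4762, and contributing 0 is dominant otherwise.
The only share above 0.4762 is Player 2's 9/16, contributing 12; the remaining 3 contribute 0. Total contributed: 12.
Player 4 keeps 12 and receives 2.1 × 12 × 1/16 = 1.58 from the group guarantee fund, for a payoff of 13.58.

13.58 dollars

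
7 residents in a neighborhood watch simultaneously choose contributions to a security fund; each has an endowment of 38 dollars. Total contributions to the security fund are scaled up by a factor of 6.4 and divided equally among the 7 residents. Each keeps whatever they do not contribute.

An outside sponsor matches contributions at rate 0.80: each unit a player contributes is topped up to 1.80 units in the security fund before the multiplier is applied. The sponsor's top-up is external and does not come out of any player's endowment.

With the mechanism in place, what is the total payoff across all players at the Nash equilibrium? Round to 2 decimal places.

3064.32 dollars

With the mechanism, a contributed unit returns 6.4 × 1.80 / 7 = 1.6457 per unit of net cost to the contributor — now above 1 — so contributing fully is weakly dominant for every player.
At the Nash equilibrium everyone contributes 38. Group total payoff = 6.4 × 1.80 × 266 = 3064.32.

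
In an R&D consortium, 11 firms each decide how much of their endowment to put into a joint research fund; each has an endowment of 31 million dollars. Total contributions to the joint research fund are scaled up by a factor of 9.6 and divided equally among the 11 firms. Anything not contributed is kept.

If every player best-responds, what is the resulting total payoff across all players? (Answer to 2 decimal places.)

Each contributed unit returns 9.6/11 = 0.8727 to its contributor — below 1 — so contributing 0 is dominant for every player. At the Nash equilibrium everyone keeps their 31, and the group total is 11 × 31 = 341.

341.00 million dollars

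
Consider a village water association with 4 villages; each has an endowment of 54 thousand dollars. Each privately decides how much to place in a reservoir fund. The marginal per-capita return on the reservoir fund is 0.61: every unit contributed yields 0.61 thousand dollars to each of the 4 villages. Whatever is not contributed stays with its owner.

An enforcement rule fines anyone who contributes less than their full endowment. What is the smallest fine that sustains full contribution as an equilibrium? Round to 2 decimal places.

Given the others contribute fully, the best deviation is to contribute 0 (any partial contribution still incurs the fine and gives up units whose private return 0.61 is below 1).
Deviating from 54 to 0 saves 54 thousand dollars but forfeits the deviator's share of the drop in the reservoir fund: 0.61 × 54 = 32.94.
So the deviation gain is 54 − 32.94 = 21.06, and the fine must be at least 21.06 thousand dollars to wipe it out.

21.06 thousand dollars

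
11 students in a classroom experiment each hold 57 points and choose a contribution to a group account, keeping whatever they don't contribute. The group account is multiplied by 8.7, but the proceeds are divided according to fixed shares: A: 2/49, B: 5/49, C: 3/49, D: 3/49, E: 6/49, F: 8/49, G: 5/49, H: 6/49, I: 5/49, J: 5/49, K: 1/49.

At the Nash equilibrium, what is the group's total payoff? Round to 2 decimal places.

1943.70 points

Player j's private return per contributed unit is 8.7 × (j's share). Contributing is weakly dominant for j when that share is at least 1/8.7 = 0.1149, and contributing 0 is dominant otherwise.
E, F and H clear that bar, contributing 57 each; the remaining 8 contribute 0. Total contributed: 171.
The group account pays out 8.7 × 171 = 1487.70 in total (split across the unequal shares, but the aggregate is all that matters for the group sum).
The 8 free-riders keep 57 each, adding 456. Group total = 456 + 1487.70 = 1943.70.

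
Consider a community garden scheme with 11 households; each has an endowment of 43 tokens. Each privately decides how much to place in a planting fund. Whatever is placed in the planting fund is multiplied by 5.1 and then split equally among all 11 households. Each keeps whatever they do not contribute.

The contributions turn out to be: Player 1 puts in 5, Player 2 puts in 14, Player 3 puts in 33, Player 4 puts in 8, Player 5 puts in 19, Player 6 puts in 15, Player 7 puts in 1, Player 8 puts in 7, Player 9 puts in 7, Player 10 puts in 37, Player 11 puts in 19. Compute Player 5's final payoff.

Total contributed: 5 + 14 + 33 + 8 + 19 + 15 + 1 + 7 + 7 + 37 + 19 = 165.
Each receives 5.1 × 165 / 11 = 76.50 from the planting fund.
Player 5 keeps 43 − 19 = 24, so Player 5's payoff is 24 + 76.50 = 100.50.

100.50 tokens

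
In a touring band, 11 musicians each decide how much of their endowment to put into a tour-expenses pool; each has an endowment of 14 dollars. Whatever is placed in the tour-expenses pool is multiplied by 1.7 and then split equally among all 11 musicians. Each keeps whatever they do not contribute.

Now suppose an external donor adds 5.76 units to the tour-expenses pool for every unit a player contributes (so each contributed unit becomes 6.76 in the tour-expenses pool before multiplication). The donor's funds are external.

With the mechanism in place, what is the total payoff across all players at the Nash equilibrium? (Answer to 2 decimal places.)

1769.77 dollars

Under the mechanism each unit contributed yields 1.7 × 6.76 / 11 = 1.0447 back to its contributor per unit of net cost, which exceeds 1, making full contribution the dominant choice for everyone.
So the Nash equilibrium is full contribution by all 11; the group earns 1.7 × 6.76 × 154 = 1769.77.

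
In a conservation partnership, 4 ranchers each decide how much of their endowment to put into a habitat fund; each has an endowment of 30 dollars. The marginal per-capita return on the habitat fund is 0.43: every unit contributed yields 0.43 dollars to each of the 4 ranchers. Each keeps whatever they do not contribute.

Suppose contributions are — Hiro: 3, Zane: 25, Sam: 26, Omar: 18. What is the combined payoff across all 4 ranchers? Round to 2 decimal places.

Total contributed: 3 + 25 + 26 + 18 = 72; total kept: 4 × 30 − 72 = 48.
The habitat fund pays out 0.43 × 4 × 72 = 123.84 in aggregate.
Group total = 48 + 123.84 = 171.84.

171.84 dollars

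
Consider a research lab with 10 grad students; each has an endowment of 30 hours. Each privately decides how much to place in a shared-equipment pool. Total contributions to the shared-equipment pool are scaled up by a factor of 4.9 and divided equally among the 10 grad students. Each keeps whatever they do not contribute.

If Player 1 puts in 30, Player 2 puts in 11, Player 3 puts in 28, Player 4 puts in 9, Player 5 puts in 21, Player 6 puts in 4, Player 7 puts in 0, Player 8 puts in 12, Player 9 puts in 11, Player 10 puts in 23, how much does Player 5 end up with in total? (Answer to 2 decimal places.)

Total contributed: 30 + 11 + 28 + 9 + 21 + 4 + 0 + 12 + 11 + 23 = 149.
Each receives 4.9 × 149 / 10 = 73.01 from the shared-equipment pool.
Player 5 keeps 30 − 21 = 9, so Player 5's payoff is 9 + 73.01 = 82.01.

82.01 hours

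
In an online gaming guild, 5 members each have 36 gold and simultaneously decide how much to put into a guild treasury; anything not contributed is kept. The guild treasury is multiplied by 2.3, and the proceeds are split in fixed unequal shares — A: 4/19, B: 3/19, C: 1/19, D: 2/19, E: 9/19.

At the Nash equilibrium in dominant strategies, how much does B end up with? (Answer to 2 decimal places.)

A player with share s gets back 2.3·s per unit contributed, so full contribution is dominant for anyone with s > 1/2.3 = 0.4348 and zero contribution is dominant for anyone below.
The only share above 0.4348 is E's 9/19, contributing 36; the remaining 4 contribute 0. Total contributed: 36.
B keeps 36 and receives 2.3 × 36 × 3/19 = 13.07 from the guild treasury, for a payoff of 49.07.

49.07 gold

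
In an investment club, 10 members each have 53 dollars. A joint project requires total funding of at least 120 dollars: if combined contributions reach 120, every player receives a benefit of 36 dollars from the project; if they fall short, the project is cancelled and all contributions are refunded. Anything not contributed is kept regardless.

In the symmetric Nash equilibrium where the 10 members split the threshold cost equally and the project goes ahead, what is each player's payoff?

77 dollars

Equal share of the threshold: 120/10 = 12.
At this profile no one gains by cutting their contribution: any cut drops the total below 120, the project is cancelled, contributions are refunded, and the deviator ends with 53, which is less than 53 − 12 + 36 = 77. Contributing more than 12 just wastes the excess. So contributing exactly 12 is a best response.
Each player's payoff: 53 − 12 + 36 = 77.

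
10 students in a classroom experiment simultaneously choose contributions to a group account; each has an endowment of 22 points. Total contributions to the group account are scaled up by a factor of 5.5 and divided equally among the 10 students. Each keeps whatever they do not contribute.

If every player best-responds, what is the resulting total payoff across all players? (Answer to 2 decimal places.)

Each contributed unit returns 5.5/10 = 0.5500 to its contributor — below 1 — so contributing 0 is dominant for every player. At the Nash equilibrium everyone keeps their 22, and the group total is 10 × 22 = 220.

220.00 points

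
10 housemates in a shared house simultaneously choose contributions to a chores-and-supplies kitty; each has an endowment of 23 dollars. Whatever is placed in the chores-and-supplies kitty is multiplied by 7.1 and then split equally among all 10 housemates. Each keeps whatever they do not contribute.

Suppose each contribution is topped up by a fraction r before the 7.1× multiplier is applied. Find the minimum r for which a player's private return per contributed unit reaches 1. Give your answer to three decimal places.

With matching at rate r, one contributed unit becomes (1 + r) in the chores-and-supplies kitty and returns 7.1 × (1 + r) / 10 to the contributor.
Setting this equal to 1: 1 + r = 10/7.1 = 1.4085.
So the minimum matching rate is r = 1.4085 − 1 = 0.408.

0.408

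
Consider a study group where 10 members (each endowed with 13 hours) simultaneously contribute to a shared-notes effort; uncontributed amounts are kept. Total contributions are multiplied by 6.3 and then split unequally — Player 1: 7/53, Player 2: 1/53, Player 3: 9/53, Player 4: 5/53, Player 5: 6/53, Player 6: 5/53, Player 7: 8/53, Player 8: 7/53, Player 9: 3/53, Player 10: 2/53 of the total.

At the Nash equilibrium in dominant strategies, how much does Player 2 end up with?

Player j's private return per contributed unit is 6.3 × (j's share). Contributing is weakly dominant for j when that share is at least 1/6.3 = 0.1587, and contributing 0 is dominant otherwise.
Only Player 3 (9/53) clears that bar, contributing 13; the remaining 9 contribute 0. Total contributed: 13.
Player 2 keeps 13 and receives 6.3 × 13 × 1/53 = 1.55 from the shared-notes effort, for a payoff of 14.55.

14.55 hours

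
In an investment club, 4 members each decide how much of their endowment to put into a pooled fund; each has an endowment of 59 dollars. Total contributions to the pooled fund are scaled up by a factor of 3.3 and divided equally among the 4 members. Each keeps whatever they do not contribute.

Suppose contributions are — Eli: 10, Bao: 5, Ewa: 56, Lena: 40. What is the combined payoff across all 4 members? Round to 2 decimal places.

Total contributed: 10 + 5 + 56 + 40 = 111; total kept: 4 × 59 − 111 = 125.
The pooled fund pays out 3.3 × 111 = 366.30 in aggregate.
Group total = 125 + 366.30 = 491.30.

491.30 dollars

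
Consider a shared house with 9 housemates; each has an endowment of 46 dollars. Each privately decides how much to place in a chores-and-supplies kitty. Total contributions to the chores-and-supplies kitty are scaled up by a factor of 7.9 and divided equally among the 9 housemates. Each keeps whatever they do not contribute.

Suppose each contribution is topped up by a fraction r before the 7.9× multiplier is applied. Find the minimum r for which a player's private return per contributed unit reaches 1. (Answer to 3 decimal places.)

0.139

With matching at rate r, one contributed unit becomes (1 + r) in the chores-and-supplies kitty and returns 7.9 × (1 + r) / 9 to the contributor.
Setting this equal to 1: 1 + r = 9/7.9 = 1.1392.
So the minimum matching rate is r = 1.1392 − 1 = 0.139.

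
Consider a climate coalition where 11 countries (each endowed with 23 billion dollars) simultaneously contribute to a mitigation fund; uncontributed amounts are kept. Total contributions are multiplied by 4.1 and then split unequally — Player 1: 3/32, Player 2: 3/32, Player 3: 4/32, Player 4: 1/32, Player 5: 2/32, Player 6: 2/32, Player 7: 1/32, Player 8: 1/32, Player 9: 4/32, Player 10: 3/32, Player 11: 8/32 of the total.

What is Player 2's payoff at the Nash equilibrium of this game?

A player with share s gets back 4.1·s per unit contributed, so full contribution is dominant for anyone with s > 1/4.1 = 0.2439 and zero contribution is dominant for anyone below.
Player 11 alone (share 8/32) is above the threshold, contributing 23; the remaining 10 contribute 0. Total contributed: 23.
Player 2 keeps 23 and receives 4.1 × 23 × 3/32 = 8.84 from the mitigation fund, for a payoff of 31.84.

31.84 billion dollars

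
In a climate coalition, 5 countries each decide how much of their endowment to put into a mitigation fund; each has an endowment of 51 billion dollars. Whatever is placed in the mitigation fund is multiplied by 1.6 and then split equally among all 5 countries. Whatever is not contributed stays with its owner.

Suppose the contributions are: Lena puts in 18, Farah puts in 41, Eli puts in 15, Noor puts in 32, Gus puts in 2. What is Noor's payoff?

53.56 billion dollars

Total contributed: 18 + 41 + 15 + 32 + 2 = 108.
Each receives 1.6 × 108 / 5 = 34.56 from the mitigation fund.
Noor keeps 51 − 32 = 19, so Noor's payoff is 19 + 34.56 = 53.56.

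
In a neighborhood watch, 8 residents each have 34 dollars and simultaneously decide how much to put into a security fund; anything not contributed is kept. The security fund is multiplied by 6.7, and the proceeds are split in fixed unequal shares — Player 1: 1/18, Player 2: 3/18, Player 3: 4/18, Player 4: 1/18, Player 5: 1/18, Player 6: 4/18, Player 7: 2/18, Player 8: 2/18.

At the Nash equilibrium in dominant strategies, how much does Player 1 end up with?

Player j's private return per contributed unit is 6.7 × (j's share). Contributing is weakly dominant for j when that share is at least 1/6.7 = 0.1493, and contributing 0 is dominant otherwise.
Player 2, Player 3 and Player 6 are above the threshold, contributing 34 each; the remaining 5 contribute 0. Total contributed: 102.
Player 1 keeps 34 and receives 6.7 × 102 × 1/18 = 37.97 from the security fund, for a payoff of 71.97.

71.97 dollars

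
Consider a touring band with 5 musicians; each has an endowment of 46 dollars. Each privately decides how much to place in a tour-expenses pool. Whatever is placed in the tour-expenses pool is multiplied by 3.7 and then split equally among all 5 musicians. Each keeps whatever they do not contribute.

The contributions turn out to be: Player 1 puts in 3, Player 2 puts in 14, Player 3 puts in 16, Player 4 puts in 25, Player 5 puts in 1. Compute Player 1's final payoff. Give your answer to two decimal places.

Total contributed: 3 + 14 + 16 + 25 + 1 = 59.
Each receives 3.7 × 59 / 5 = 43.66 from the tour-expenses pool.
Player 1 keeps 46 − 3 = 43, so Player 1's payoff is 43 + 43.66 = 86.66.

86.66 dollars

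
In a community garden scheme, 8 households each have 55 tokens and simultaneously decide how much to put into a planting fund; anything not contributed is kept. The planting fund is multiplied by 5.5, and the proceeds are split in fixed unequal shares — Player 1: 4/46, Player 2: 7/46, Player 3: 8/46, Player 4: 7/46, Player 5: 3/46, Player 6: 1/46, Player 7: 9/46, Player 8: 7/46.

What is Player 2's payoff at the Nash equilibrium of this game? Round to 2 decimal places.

Each unit j contributes comes back to j as 5.5 × (j's share), so j prefers to contribute only if that share exceeds 1/5.5 = 0.1818; otherwise keeping the unit dominates.
Player 7 alone (share 9/46) is above the threshold, contributing 55; the remaining 7 contribute 0. Total contributed: 55.
Player 2 keeps 55 and receives 5.5 × 55 × 7/46 = 46.03 from the planting fund, for a payoff of 101.03.

101.03 tokens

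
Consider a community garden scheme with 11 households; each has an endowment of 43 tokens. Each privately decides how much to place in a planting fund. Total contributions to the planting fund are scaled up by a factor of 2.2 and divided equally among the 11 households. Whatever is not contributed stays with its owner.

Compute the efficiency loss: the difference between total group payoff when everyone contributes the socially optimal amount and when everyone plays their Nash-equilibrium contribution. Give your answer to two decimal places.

Each contributed unit returns 2.2/11 = 0.2000 to its contributor — below 1 — so contributing 0 is dominant for every player. At the Nash equilibrium everyone keeps their 43, and the group total is 11 × 43 = 473.
Each contributed unit returns 2.200 to the group as a whole (0.2000 to each of 11 players), which exceeds 1, so the social optimum is full contribution: group total = 2.200 × 473 = 1040.60.
Efficiency loss = 1040.60 − 473 = 567.60.

567.60 tokens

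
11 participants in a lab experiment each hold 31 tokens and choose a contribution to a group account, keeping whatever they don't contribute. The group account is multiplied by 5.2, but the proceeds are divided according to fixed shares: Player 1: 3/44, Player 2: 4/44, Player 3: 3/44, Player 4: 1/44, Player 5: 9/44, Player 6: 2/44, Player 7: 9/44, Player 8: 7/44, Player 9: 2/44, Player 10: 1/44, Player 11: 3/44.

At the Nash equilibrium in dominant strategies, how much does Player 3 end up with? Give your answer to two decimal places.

Each unit j contributes comes back to j as 5.2 × (j's share), so j prefers to contribute only if that share exceeds 1/5.2 = 0.1923; otherwise keeping the unit dominates.
Player 5 and Player 7 clear that bar, contributing 31 each; the remaining 9 contribute 0. Total contributed: 62.
Player 3 keeps 31 and receives 5.2 × 62 × 3/44 = 21.98 from the group account, for a payoff of 52.98.

52.98 tokens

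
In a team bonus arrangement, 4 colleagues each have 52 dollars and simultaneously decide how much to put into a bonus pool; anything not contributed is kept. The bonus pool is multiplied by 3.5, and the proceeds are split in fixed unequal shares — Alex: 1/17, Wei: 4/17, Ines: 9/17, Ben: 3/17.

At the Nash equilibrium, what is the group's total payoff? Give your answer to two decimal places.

A player with share s gets back 3.5·s per unit contributed, so full contribution is dominant for anyone with s > 1/3.5 = 0.2857 and zero contribution is dominant for anyone below.
The only share above 0.2857 is Ines's 9/17, contributing 52; the remaining 3 contribute 0. Total contributed: 52.
The bonus pool pays out 3.5 × 52 = 182.00 in total (split across the unequal shares, but the aggregate is all that matters for the group sum).
The 3 free-riders keep 52 each, adding 156. Group total = 156 + 182.00 = 338.00.

338.00 dollars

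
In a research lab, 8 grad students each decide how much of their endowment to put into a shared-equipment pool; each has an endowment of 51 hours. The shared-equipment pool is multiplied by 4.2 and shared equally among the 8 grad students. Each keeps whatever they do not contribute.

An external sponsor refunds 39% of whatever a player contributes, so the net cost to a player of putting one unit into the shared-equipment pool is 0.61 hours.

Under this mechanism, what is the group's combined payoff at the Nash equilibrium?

Even with the mechanism, each unit contributed returns only (4.2/8) / 0.61 = 0.8607 per unit of net cost, so contributing nothing is still dominant.
Everyone keeps their endowment and the group total is 8 × 51 = 408.

408.00 hours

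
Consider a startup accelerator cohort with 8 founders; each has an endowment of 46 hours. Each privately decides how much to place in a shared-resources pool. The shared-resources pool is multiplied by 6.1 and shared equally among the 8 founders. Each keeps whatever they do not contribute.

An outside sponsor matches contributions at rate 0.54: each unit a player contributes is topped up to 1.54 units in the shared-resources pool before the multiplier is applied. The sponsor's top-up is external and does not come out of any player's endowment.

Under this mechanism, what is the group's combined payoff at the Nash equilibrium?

3456.99 hours

With the mechanism, a contributed unit returns 6.1 × 1.54 / 8 = 1.1743 per unit of net cost to the contributor — now above 1 — so contributing fully is weakly dominant for every player.
At the Nash equilibrium everyone contributes 46. Group total payoff = 6.1 × 1.54 × 368 = 3456.99.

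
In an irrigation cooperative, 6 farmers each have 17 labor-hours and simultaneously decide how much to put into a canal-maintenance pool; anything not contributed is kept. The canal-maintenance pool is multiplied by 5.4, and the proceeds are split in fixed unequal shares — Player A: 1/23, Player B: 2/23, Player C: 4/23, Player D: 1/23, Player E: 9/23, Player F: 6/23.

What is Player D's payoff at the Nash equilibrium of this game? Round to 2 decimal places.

Each unit j contributes comes back to j as 5.4 × (j's share), so j prefers to contribute only if that share exceeds 1/5.4 = 0.1852; otherwise keeping the unit dominates.
Player E and Player F clear that bar, contributing 17 each; the remaining 4 contribute 0. Total contributed: 34.
Player D keeps 17 and receives 5.4 × 34 × 1/23 = 7.98 from the canal-maintenance pool, for a payoff of 24.98.

24.98 labor-hours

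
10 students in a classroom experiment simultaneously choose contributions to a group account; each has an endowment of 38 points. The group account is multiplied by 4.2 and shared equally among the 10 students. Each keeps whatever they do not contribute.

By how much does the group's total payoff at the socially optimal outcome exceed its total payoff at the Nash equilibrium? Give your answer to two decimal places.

Each contributed unit returns 4.2/10 = 0.4200 to its contributor — below 1 — so contributing 0 is dominant for every player. At the Nash equilibrium everyone keeps their 38, and the group total is 10 × 38 = 380.
Each contributed unit returns 4.200 to the group as a whole (0.4200 to each of 10 players), which exceeds 1, so the social optimum is full contribution: group total = 4.200 × 380 = 1596.00.
Efficiency loss = 1596.00 − 380 = 1216.00.

1216.00 points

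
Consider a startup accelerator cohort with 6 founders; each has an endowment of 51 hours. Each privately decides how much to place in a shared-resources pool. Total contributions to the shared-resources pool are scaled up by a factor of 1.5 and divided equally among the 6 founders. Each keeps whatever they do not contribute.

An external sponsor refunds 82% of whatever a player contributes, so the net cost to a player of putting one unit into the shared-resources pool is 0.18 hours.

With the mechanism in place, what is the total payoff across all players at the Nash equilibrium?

709.92 hours

With the mechanism, a contributed unit returns (1.5/6) / 0.18 = 1.3889 per unit of net cost to the contributor — now above 1 — so contributing fully is weakly dominant for every player.
So the Nash equilibrium is full contribution by all 6; the group earns 6 × (51 × 0.82 + 1.5 × 51) = 709.92.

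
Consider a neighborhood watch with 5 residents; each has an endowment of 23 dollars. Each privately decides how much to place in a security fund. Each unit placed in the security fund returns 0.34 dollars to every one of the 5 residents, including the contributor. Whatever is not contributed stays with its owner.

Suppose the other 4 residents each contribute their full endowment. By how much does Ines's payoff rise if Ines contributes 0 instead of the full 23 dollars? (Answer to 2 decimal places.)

Switching from a contribution of 23 to 0 lets Ines keep an extra 23 dollars, but lowers the security fund by 23, which costs Ines their own share of that drop: 0.34 × 23 = 7.82.
Net gain = 23 − 7.82 = 15.18. The private return per contributed unit (0.34) is below 1, so free-riding is indeed the best response regardless of what the others do.

15.18 dollars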